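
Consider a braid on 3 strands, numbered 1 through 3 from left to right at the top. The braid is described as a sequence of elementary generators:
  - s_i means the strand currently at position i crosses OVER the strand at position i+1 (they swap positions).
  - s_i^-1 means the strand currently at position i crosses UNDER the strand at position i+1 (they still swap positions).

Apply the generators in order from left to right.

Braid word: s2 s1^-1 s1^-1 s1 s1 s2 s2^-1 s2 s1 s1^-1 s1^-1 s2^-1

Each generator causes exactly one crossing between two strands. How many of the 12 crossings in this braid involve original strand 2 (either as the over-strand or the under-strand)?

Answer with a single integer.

Answer: 7

Derivation:
Gen 1: crossing 2x3. Involves strand 2? yes. Count so far: 1
Gen 2: crossing 1x3. Involves strand 2? no. Count so far: 1
Gen 3: crossing 3x1. Involves strand 2? no. Count so far: 1
Gen 4: crossing 1x3. Involves strand 2? no. Count so far: 1
Gen 5: crossing 3x1. Involves strand 2? no. Count so far: 1
Gen 6: crossing 3x2. Involves strand 2? yes. Count so far: 2
Gen 7: crossing 2x3. Involves strand 2? yes. Count so far: 3
Gen 8: crossing 3x2. Involves strand 2? yes. Count so far: 4
Gen 9: crossing 1x2. Involves strand 2? yes. Count so far: 5
Gen 10: crossing 2x1. Involves strand 2? yes. Count so far: 6
Gen 11: crossing 1x2. Involves strand 2? yes. Count so far: 7
Gen 12: crossing 1x3. Involves strand 2? no. Count so far: 7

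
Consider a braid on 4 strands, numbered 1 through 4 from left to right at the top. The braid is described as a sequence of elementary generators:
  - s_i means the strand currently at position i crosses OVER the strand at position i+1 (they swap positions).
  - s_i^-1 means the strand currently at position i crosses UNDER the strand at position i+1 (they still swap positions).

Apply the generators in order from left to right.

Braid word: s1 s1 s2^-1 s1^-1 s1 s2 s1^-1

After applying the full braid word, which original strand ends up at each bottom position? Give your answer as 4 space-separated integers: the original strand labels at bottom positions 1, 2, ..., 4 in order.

Answer: 2 1 3 4

Derivation:
Gen 1 (s1): strand 1 crosses over strand 2. Perm now: [2 1 3 4]
Gen 2 (s1): strand 2 crosses over strand 1. Perm now: [1 2 3 4]
Gen 3 (s2^-1): strand 2 crosses under strand 3. Perm now: [1 3 2 4]
Gen 4 (s1^-1): strand 1 crosses under strand 3. Perm now: [3 1 2 4]
Gen 5 (s1): strand 3 crosses over strand 1. Perm now: [1 3 2 4]
Gen 6 (s2): strand 3 crosses over strand 2. Perm now: [1 2 3 4]
Gen 7 (s1^-1): strand 1 crosses under strand 2. Perm now: [2 1 3 4]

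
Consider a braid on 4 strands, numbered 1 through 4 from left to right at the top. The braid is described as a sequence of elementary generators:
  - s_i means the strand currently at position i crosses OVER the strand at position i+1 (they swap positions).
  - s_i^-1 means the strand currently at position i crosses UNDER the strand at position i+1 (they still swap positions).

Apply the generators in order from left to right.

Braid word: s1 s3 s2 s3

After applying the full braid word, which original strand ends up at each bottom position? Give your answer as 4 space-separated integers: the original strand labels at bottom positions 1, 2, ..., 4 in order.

Answer: 2 4 3 1

Derivation:
Gen 1 (s1): strand 1 crosses over strand 2. Perm now: [2 1 3 4]
Gen 2 (s3): strand 3 crosses over strand 4. Perm now: [2 1 4 3]
Gen 3 (s2): strand 1 crosses over strand 4. Perm now: [2 4 1 3]
Gen 4 (s3): strand 1 crosses over strand 3. Perm now: [2 4 3 1]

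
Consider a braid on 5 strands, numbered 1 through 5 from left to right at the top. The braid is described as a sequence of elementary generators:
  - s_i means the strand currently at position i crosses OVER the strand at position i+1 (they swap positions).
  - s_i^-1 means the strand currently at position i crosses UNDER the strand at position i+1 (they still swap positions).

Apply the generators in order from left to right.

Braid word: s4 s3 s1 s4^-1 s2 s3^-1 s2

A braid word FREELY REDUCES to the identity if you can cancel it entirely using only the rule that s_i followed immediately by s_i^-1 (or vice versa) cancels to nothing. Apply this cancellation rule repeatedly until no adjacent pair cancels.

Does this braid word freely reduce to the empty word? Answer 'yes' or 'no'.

Answer: no

Derivation:
Gen 1 (s4): push. Stack: [s4]
Gen 2 (s3): push. Stack: [s4 s3]
Gen 3 (s1): push. Stack: [s4 s3 s1]
Gen 4 (s4^-1): push. Stack: [s4 s3 s1 s4^-1]
Gen 5 (s2): push. Stack: [s4 s3 s1 s4^-1 s2]
Gen 6 (s3^-1): push. Stack: [s4 s3 s1 s4^-1 s2 s3^-1]
Gen 7 (s2): push. Stack: [s4 s3 s1 s4^-1 s2 s3^-1 s2]
Reduced word: s4 s3 s1 s4^-1 s2 s3^-1 s2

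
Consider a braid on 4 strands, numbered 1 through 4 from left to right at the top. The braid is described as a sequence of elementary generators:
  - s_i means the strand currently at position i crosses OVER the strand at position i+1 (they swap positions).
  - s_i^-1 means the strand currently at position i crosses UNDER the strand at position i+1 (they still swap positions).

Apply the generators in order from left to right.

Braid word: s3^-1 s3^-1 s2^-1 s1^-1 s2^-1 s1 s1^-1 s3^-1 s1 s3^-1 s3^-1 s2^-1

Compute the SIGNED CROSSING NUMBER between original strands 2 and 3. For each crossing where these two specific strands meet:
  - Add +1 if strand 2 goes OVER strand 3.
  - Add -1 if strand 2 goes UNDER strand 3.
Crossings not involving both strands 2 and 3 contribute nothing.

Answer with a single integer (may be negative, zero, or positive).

Answer: -4

Derivation:
Gen 1: crossing 3x4. Both 2&3? no. Sum: 0
Gen 2: crossing 4x3. Both 2&3? no. Sum: 0
Gen 3: 2 under 3. Both 2&3? yes. Contrib: -1. Sum: -1
Gen 4: crossing 1x3. Both 2&3? no. Sum: -1
Gen 5: crossing 1x2. Both 2&3? no. Sum: -1
Gen 6: 3 over 2. Both 2&3? yes. Contrib: -1. Sum: -2
Gen 7: 2 under 3. Both 2&3? yes. Contrib: -1. Sum: -3
Gen 8: crossing 1x4. Both 2&3? no. Sum: -3
Gen 9: 3 over 2. Both 2&3? yes. Contrib: -1. Sum: -4
Gen 10: crossing 4x1. Both 2&3? no. Sum: -4
Gen 11: crossing 1x4. Both 2&3? no. Sum: -4
Gen 12: crossing 3x4. Both 2&3? no. Sum: -4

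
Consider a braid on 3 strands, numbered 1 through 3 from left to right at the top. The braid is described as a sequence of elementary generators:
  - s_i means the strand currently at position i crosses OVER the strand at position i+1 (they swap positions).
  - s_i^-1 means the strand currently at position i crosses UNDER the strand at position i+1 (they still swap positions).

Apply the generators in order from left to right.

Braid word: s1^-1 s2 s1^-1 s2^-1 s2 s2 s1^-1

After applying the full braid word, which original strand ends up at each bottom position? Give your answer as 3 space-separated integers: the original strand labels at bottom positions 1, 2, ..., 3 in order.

Gen 1 (s1^-1): strand 1 crosses under strand 2. Perm now: [2 1 3]
Gen 2 (s2): strand 1 crosses over strand 3. Perm now: [2 3 1]
Gen 3 (s1^-1): strand 2 crosses under strand 3. Perm now: [3 2 1]
Gen 4 (s2^-1): strand 2 crosses under strand 1. Perm now: [3 1 2]
Gen 5 (s2): strand 1 crosses over strand 2. Perm now: [3 2 1]
Gen 6 (s2): strand 2 crosses over strand 1. Perm now: [3 1 2]
Gen 7 (s1^-1): strand 3 crosses under strand 1. Perm now: [1 3 2]

Answer: 1 3 2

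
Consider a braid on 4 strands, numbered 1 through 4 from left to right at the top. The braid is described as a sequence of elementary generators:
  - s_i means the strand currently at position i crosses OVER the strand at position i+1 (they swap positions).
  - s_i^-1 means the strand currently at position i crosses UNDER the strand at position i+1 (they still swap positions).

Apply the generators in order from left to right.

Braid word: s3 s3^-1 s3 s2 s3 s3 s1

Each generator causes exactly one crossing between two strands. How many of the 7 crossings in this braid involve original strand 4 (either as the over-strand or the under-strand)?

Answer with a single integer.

Gen 1: crossing 3x4. Involves strand 4? yes. Count so far: 1
Gen 2: crossing 4x3. Involves strand 4? yes. Count so far: 2
Gen 3: crossing 3x4. Involves strand 4? yes. Count so far: 3
Gen 4: crossing 2x4. Involves strand 4? yes. Count so far: 4
Gen 5: crossing 2x3. Involves strand 4? no. Count so far: 4
Gen 6: crossing 3x2. Involves strand 4? no. Count so far: 4
Gen 7: crossing 1x4. Involves strand 4? yes. Count so far: 5

Answer: 5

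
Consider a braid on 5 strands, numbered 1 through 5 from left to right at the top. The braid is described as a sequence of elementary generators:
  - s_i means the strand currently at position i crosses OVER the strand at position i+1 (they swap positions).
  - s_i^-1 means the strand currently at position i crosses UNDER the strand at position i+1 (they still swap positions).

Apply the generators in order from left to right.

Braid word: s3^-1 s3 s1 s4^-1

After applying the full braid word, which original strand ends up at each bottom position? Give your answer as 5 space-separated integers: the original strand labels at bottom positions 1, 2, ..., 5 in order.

Answer: 2 1 3 5 4

Derivation:
Gen 1 (s3^-1): strand 3 crosses under strand 4. Perm now: [1 2 4 3 5]
Gen 2 (s3): strand 4 crosses over strand 3. Perm now: [1 2 3 4 5]
Gen 3 (s1): strand 1 crosses over strand 2. Perm now: [2 1 3 4 5]
Gen 4 (s4^-1): strand 4 crosses under strand 5. Perm now: [2 1 3 5 4]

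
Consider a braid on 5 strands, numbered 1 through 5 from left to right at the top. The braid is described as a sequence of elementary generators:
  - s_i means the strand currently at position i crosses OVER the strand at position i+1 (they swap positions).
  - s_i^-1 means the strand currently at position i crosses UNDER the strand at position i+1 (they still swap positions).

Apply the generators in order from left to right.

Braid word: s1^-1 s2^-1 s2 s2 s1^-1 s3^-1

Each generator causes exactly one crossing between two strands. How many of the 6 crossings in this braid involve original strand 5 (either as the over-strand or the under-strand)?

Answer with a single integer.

Gen 1: crossing 1x2. Involves strand 5? no. Count so far: 0
Gen 2: crossing 1x3. Involves strand 5? no. Count so far: 0
Gen 3: crossing 3x1. Involves strand 5? no. Count so far: 0
Gen 4: crossing 1x3. Involves strand 5? no. Count so far: 0
Gen 5: crossing 2x3. Involves strand 5? no. Count so far: 0
Gen 6: crossing 1x4. Involves strand 5? no. Count so far: 0

Answer: 0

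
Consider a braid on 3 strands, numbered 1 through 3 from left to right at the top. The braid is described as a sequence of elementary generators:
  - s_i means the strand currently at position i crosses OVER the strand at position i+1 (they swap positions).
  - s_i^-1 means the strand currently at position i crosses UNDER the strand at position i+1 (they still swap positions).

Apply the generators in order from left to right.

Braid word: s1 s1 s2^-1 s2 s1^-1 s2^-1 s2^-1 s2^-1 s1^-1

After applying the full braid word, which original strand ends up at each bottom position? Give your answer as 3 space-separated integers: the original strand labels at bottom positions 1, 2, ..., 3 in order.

Gen 1 (s1): strand 1 crosses over strand 2. Perm now: [2 1 3]
Gen 2 (s1): strand 2 crosses over strand 1. Perm now: [1 2 3]
Gen 3 (s2^-1): strand 2 crosses under strand 3. Perm now: [1 3 2]
Gen 4 (s2): strand 3 crosses over strand 2. Perm now: [1 2 3]
Gen 5 (s1^-1): strand 1 crosses under strand 2. Perm now: [2 1 3]
Gen 6 (s2^-1): strand 1 crosses under strand 3. Perm now: [2 3 1]
Gen 7 (s2^-1): strand 3 crosses under strand 1. Perm now: [2 1 3]
Gen 8 (s2^-1): strand 1 crosses under strand 3. Perm now: [2 3 1]
Gen 9 (s1^-1): strand 2 crosses under strand 3. Perm now: [3 2 1]

Answer: 3 2 1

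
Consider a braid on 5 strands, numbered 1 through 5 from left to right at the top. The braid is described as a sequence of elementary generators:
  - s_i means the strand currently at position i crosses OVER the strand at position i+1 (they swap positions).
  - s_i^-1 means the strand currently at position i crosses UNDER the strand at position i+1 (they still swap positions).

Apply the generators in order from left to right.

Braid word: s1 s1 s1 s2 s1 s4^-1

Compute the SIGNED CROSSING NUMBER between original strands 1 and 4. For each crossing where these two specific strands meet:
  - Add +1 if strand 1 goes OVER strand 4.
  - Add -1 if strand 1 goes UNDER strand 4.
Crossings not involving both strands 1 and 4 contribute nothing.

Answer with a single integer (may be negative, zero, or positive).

Answer: 0

Derivation:
Gen 1: crossing 1x2. Both 1&4? no. Sum: 0
Gen 2: crossing 2x1. Both 1&4? no. Sum: 0
Gen 3: crossing 1x2. Both 1&4? no. Sum: 0
Gen 4: crossing 1x3. Both 1&4? no. Sum: 0
Gen 5: crossing 2x3. Both 1&4? no. Sum: 0
Gen 6: crossing 4x5. Both 1&4? no. Sum: 0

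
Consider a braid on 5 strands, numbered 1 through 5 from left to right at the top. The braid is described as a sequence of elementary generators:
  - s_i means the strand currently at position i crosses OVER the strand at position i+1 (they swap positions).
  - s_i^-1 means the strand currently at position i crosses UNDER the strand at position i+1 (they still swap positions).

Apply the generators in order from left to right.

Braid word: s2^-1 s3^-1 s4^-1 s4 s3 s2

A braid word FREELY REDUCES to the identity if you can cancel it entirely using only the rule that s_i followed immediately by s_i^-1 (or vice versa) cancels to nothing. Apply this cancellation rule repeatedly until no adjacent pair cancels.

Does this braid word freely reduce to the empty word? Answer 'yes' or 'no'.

Gen 1 (s2^-1): push. Stack: [s2^-1]
Gen 2 (s3^-1): push. Stack: [s2^-1 s3^-1]
Gen 3 (s4^-1): push. Stack: [s2^-1 s3^-1 s4^-1]
Gen 4 (s4): cancels prior s4^-1. Stack: [s2^-1 s3^-1]
Gen 5 (s3): cancels prior s3^-1. Stack: [s2^-1]
Gen 6 (s2): cancels prior s2^-1. Stack: []
Reduced word: (empty)

Answer: yes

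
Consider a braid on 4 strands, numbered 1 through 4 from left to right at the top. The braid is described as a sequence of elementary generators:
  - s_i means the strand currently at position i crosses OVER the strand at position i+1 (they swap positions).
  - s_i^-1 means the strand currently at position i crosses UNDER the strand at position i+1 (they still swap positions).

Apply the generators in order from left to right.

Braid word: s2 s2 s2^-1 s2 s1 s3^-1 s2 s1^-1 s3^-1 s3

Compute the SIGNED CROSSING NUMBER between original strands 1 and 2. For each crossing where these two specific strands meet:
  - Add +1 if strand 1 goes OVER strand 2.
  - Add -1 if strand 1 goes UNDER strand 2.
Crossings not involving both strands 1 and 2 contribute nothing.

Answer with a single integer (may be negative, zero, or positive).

Gen 1: crossing 2x3. Both 1&2? no. Sum: 0
Gen 2: crossing 3x2. Both 1&2? no. Sum: 0
Gen 3: crossing 2x3. Both 1&2? no. Sum: 0
Gen 4: crossing 3x2. Both 1&2? no. Sum: 0
Gen 5: 1 over 2. Both 1&2? yes. Contrib: +1. Sum: 1
Gen 6: crossing 3x4. Both 1&2? no. Sum: 1
Gen 7: crossing 1x4. Both 1&2? no. Sum: 1
Gen 8: crossing 2x4. Both 1&2? no. Sum: 1
Gen 9: crossing 1x3. Both 1&2? no. Sum: 1
Gen 10: crossing 3x1. Both 1&2? no. Sum: 1

Answer: 1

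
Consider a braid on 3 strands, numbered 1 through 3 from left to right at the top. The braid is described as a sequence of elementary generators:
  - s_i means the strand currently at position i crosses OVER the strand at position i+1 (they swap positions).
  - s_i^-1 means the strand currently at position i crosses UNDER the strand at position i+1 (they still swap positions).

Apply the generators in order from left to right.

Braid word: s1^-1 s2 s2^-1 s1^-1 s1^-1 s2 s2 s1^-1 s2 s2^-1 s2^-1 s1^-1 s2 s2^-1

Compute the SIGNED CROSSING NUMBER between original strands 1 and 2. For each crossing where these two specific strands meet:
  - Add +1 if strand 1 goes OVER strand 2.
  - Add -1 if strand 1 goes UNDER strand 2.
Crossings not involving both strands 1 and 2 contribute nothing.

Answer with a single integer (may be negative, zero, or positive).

Gen 1: 1 under 2. Both 1&2? yes. Contrib: -1. Sum: -1
Gen 2: crossing 1x3. Both 1&2? no. Sum: -1
Gen 3: crossing 3x1. Both 1&2? no. Sum: -1
Gen 4: 2 under 1. Both 1&2? yes. Contrib: +1. Sum: 0
Gen 5: 1 under 2. Both 1&2? yes. Contrib: -1. Sum: -1
Gen 6: crossing 1x3. Both 1&2? no. Sum: -1
Gen 7: crossing 3x1. Both 1&2? no. Sum: -1
Gen 8: 2 under 1. Both 1&2? yes. Contrib: +1. Sum: 0
Gen 9: crossing 2x3. Both 1&2? no. Sum: 0
Gen 10: crossing 3x2. Both 1&2? no. Sum: 0
Gen 11: crossing 2x3. Both 1&2? no. Sum: 0
Gen 12: crossing 1x3. Both 1&2? no. Sum: 0
Gen 13: 1 over 2. Both 1&2? yes. Contrib: +1. Sum: 1
Gen 14: 2 under 1. Both 1&2? yes. Contrib: +1. Sum: 2

Answer: 2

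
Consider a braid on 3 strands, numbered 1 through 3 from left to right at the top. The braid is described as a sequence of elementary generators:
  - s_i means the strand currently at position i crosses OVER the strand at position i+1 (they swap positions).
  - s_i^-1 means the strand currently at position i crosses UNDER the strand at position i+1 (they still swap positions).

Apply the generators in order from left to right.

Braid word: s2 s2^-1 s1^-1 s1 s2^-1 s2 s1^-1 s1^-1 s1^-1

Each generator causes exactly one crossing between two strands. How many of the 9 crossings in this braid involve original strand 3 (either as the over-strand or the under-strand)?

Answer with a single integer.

Answer: 4

Derivation:
Gen 1: crossing 2x3. Involves strand 3? yes. Count so far: 1
Gen 2: crossing 3x2. Involves strand 3? yes. Count so far: 2
Gen 3: crossing 1x2. Involves strand 3? no. Count so far: 2
Gen 4: crossing 2x1. Involves strand 3? no. Count so far: 2
Gen 5: crossing 2x3. Involves strand 3? yes. Count so far: 3
Gen 6: crossing 3x2. Involves strand 3? yes. Count so far: 4
Gen 7: crossing 1x2. Involves strand 3? no. Count so far: 4
Gen 8: crossing 2x1. Involves strand 3? no. Count so far: 4
Gen 9: crossing 1x2. Involves strand 3? no. Count so far: 4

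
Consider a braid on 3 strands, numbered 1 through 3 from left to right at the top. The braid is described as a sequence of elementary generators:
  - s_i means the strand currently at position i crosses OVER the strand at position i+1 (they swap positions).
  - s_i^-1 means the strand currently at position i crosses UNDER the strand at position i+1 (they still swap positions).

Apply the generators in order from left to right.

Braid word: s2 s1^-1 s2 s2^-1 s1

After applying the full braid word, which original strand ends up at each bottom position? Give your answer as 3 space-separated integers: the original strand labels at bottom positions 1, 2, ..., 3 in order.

Answer: 1 3 2

Derivation:
Gen 1 (s2): strand 2 crosses over strand 3. Perm now: [1 3 2]
Gen 2 (s1^-1): strand 1 crosses under strand 3. Perm now: [3 1 2]
Gen 3 (s2): strand 1 crosses over strand 2. Perm now: [3 2 1]
Gen 4 (s2^-1): strand 2 crosses under strand 1. Perm now: [3 1 2]
Gen 5 (s1): strand 3 crosses over strand 1. Perm now: [1 3 2]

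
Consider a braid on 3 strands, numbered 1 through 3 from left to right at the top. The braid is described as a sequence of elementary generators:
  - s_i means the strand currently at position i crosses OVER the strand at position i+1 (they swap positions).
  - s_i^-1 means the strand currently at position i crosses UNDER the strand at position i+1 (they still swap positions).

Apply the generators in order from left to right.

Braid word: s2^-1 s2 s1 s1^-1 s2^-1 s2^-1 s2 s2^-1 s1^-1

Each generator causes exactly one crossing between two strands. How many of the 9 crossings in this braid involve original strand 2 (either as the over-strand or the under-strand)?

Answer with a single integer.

Answer: 9

Derivation:
Gen 1: crossing 2x3. Involves strand 2? yes. Count so far: 1
Gen 2: crossing 3x2. Involves strand 2? yes. Count so far: 2
Gen 3: crossing 1x2. Involves strand 2? yes. Count so far: 3
Gen 4: crossing 2x1. Involves strand 2? yes. Count so far: 4
Gen 5: crossing 2x3. Involves strand 2? yes. Count so far: 5
Gen 6: crossing 3x2. Involves strand 2? yes. Count so far: 6
Gen 7: crossing 2x3. Involves strand 2? yes. Count so far: 7
Gen 8: crossing 3x2. Involves strand 2? yes. Count so far: 8
Gen 9: crossing 1x2. Involves strand 2? yes. Count so far: 9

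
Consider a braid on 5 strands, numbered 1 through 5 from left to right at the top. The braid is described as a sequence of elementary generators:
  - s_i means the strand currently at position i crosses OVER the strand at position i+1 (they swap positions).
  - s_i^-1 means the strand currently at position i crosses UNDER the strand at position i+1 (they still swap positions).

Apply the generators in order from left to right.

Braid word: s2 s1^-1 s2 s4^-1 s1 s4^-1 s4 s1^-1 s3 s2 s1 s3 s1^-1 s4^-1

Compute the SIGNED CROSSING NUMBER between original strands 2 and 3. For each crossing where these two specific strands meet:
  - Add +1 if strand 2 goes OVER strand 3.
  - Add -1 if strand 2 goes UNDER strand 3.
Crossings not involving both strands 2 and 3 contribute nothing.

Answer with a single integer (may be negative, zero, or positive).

Gen 1: 2 over 3. Both 2&3? yes. Contrib: +1. Sum: 1
Gen 2: crossing 1x3. Both 2&3? no. Sum: 1
Gen 3: crossing 1x2. Both 2&3? no. Sum: 1
Gen 4: crossing 4x5. Both 2&3? no. Sum: 1
Gen 5: 3 over 2. Both 2&3? yes. Contrib: -1. Sum: 0
Gen 6: crossing 5x4. Both 2&3? no. Sum: 0
Gen 7: crossing 4x5. Both 2&3? no. Sum: 0
Gen 8: 2 under 3. Both 2&3? yes. Contrib: -1. Sum: -1
Gen 9: crossing 1x5. Both 2&3? no. Sum: -1
Gen 10: crossing 2x5. Both 2&3? no. Sum: -1
Gen 11: crossing 3x5. Both 2&3? no. Sum: -1
Gen 12: crossing 2x1. Both 2&3? no. Sum: -1
Gen 13: crossing 5x3. Both 2&3? no. Sum: -1
Gen 14: crossing 2x4. Both 2&3? no. Sum: -1

Answer: -1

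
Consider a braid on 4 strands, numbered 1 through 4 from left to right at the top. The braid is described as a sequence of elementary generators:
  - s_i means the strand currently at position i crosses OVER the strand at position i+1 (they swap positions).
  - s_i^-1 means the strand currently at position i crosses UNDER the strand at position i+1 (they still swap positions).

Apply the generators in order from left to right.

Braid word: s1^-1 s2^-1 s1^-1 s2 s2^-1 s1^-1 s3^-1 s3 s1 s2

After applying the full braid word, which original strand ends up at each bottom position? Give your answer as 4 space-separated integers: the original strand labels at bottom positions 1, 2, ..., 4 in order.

Answer: 3 1 2 4

Derivation:
Gen 1 (s1^-1): strand 1 crosses under strand 2. Perm now: [2 1 3 4]
Gen 2 (s2^-1): strand 1 crosses under strand 3. Perm now: [2 3 1 4]
Gen 3 (s1^-1): strand 2 crosses under strand 3. Perm now: [3 2 1 4]
Gen 4 (s2): strand 2 crosses over strand 1. Perm now: [3 1 2 4]
Gen 5 (s2^-1): strand 1 crosses under strand 2. Perm now: [3 2 1 4]
Gen 6 (s1^-1): strand 3 crosses under strand 2. Perm now: [2 3 1 4]
Gen 7 (s3^-1): strand 1 crosses under strand 4. Perm now: [2 3 4 1]
Gen 8 (s3): strand 4 crosses over strand 1. Perm now: [2 3 1 4]
Gen 9 (s1): strand 2 crosses over strand 3. Perm now: [3 2 1 4]
Gen 10 (s2): strand 2 crosses over strand 1. Perm now: [3 1 2 4]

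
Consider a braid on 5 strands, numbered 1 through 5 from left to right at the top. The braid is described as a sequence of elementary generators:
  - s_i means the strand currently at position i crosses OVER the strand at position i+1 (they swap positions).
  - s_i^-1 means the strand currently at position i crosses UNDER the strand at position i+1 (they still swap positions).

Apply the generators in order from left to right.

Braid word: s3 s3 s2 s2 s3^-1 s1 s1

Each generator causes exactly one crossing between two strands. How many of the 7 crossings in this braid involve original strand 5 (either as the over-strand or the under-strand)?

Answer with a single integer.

Answer: 0

Derivation:
Gen 1: crossing 3x4. Involves strand 5? no. Count so far: 0
Gen 2: crossing 4x3. Involves strand 5? no. Count so far: 0
Gen 3: crossing 2x3. Involves strand 5? no. Count so far: 0
Gen 4: crossing 3x2. Involves strand 5? no. Count so far: 0
Gen 5: crossing 3x4. Involves strand 5? no. Count so far: 0
Gen 6: crossing 1x2. Involves strand 5? no. Count so far: 0
Gen 7: crossing 2x1. Involves strand 5? no. Count so far: 0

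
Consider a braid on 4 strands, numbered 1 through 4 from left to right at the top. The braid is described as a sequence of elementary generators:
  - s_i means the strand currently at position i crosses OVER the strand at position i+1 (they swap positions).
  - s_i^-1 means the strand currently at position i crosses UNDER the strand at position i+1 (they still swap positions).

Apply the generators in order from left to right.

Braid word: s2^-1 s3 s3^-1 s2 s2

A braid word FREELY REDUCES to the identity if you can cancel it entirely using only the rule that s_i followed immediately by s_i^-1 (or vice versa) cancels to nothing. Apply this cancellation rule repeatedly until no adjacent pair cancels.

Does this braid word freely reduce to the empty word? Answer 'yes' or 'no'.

Gen 1 (s2^-1): push. Stack: [s2^-1]
Gen 2 (s3): push. Stack: [s2^-1 s3]
Gen 3 (s3^-1): cancels prior s3. Stack: [s2^-1]
Gen 4 (s2): cancels prior s2^-1. Stack: []
Gen 5 (s2): push. Stack: [s2]
Reduced word: s2

Answer: no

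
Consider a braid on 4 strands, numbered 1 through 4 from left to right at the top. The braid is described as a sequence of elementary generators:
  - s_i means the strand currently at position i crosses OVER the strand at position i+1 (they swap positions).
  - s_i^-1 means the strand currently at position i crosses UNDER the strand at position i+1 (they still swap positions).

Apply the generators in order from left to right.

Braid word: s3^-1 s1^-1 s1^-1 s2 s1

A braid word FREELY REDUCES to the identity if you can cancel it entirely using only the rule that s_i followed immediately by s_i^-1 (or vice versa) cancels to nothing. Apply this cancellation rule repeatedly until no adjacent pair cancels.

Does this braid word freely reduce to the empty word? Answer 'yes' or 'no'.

Gen 1 (s3^-1): push. Stack: [s3^-1]
Gen 2 (s1^-1): push. Stack: [s3^-1 s1^-1]
Gen 3 (s1^-1): push. Stack: [s3^-1 s1^-1 s1^-1]
Gen 4 (s2): push. Stack: [s3^-1 s1^-1 s1^-1 s2]
Gen 5 (s1): push. Stack: [s3^-1 s1^-1 s1^-1 s2 s1]
Reduced word: s3^-1 s1^-1 s1^-1 s2 s1

Answer: no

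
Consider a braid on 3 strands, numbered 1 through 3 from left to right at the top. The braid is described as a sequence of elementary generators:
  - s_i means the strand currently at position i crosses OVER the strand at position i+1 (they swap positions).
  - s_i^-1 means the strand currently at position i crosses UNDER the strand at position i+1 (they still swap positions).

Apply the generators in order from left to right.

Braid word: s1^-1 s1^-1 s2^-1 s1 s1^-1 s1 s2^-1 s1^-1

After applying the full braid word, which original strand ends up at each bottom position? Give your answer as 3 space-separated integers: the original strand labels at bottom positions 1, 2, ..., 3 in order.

Gen 1 (s1^-1): strand 1 crosses under strand 2. Perm now: [2 1 3]
Gen 2 (s1^-1): strand 2 crosses under strand 1. Perm now: [1 2 3]
Gen 3 (s2^-1): strand 2 crosses under strand 3. Perm now: [1 3 2]
Gen 4 (s1): strand 1 crosses over strand 3. Perm now: [3 1 2]
Gen 5 (s1^-1): strand 3 crosses under strand 1. Perm now: [1 3 2]
Gen 6 (s1): strand 1 crosses over strand 3. Perm now: [3 1 2]
Gen 7 (s2^-1): strand 1 crosses under strand 2. Perm now: [3 2 1]
Gen 8 (s1^-1): strand 3 crosses under strand 2. Perm now: [2 3 1]

Answer: 2 3 1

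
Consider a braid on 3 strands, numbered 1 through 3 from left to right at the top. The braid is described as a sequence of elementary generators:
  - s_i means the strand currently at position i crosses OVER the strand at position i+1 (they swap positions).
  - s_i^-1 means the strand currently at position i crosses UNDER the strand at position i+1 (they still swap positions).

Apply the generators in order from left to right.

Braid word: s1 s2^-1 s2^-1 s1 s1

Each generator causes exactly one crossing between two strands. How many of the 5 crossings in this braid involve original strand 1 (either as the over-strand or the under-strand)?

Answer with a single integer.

Gen 1: crossing 1x2. Involves strand 1? yes. Count so far: 1
Gen 2: crossing 1x3. Involves strand 1? yes. Count so far: 2
Gen 3: crossing 3x1. Involves strand 1? yes. Count so far: 3
Gen 4: crossing 2x1. Involves strand 1? yes. Count so far: 4
Gen 5: crossing 1x2. Involves strand 1? yes. Count so far: 5

Answer: 5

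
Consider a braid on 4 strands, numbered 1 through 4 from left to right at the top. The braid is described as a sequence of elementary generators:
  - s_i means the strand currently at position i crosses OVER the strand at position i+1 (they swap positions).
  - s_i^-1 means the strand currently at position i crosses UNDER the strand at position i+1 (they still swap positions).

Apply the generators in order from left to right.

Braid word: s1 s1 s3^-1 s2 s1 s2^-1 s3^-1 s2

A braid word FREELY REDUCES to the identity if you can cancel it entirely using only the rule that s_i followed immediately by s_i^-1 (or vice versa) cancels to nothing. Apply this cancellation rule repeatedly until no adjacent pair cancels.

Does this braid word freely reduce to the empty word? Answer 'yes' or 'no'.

Gen 1 (s1): push. Stack: [s1]
Gen 2 (s1): push. Stack: [s1 s1]
Gen 3 (s3^-1): push. Stack: [s1 s1 s3^-1]
Gen 4 (s2): push. Stack: [s1 s1 s3^-1 s2]
Gen 5 (s1): push. Stack: [s1 s1 s3^-1 s2 s1]
Gen 6 (s2^-1): push. Stack: [s1 s1 s3^-1 s2 s1 s2^-1]
Gen 7 (s3^-1): push. Stack: [s1 s1 s3^-1 s2 s1 s2^-1 s3^-1]
Gen 8 (s2): push. Stack: [s1 s1 s3^-1 s2 s1 s2^-1 s3^-1 s2]
Reduced word: s1 s1 s3^-1 s2 s1 s2^-1 s3^-1 s2

Answer: no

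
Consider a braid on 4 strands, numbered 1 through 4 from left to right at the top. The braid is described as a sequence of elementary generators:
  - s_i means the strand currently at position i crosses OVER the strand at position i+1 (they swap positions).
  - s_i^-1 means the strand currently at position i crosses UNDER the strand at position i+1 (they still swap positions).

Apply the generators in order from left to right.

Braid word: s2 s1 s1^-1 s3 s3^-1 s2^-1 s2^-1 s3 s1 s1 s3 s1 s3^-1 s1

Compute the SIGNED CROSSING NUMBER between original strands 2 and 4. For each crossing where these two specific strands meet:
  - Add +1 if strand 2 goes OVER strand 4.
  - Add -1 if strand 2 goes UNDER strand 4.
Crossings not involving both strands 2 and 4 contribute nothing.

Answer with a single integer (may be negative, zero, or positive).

Gen 1: crossing 2x3. Both 2&4? no. Sum: 0
Gen 2: crossing 1x3. Both 2&4? no. Sum: 0
Gen 3: crossing 3x1. Both 2&4? no. Sum: 0
Gen 4: 2 over 4. Both 2&4? yes. Contrib: +1. Sum: 1
Gen 5: 4 under 2. Both 2&4? yes. Contrib: +1. Sum: 2
Gen 6: crossing 3x2. Both 2&4? no. Sum: 2
Gen 7: crossing 2x3. Both 2&4? no. Sum: 2
Gen 8: 2 over 4. Both 2&4? yes. Contrib: +1. Sum: 3
Gen 9: crossing 1x3. Both 2&4? no. Sum: 3
Gen 10: crossing 3x1. Both 2&4? no. Sum: 3
Gen 11: 4 over 2. Both 2&4? yes. Contrib: -1. Sum: 2
Gen 12: crossing 1x3. Both 2&4? no. Sum: 2
Gen 13: 2 under 4. Both 2&4? yes. Contrib: -1. Sum: 1
Gen 14: crossing 3x1. Both 2&4? no. Sum: 1

Answer: 1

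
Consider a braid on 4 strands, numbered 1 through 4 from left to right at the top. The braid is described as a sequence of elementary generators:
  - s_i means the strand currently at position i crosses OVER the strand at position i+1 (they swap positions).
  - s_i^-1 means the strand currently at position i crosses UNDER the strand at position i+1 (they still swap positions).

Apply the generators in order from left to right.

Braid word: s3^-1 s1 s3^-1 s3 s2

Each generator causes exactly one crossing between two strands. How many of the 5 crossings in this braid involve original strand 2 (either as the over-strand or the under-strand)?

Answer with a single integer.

Answer: 1

Derivation:
Gen 1: crossing 3x4. Involves strand 2? no. Count so far: 0
Gen 2: crossing 1x2. Involves strand 2? yes. Count so far: 1
Gen 3: crossing 4x3. Involves strand 2? no. Count so far: 1
Gen 4: crossing 3x4. Involves strand 2? no. Count so far: 1
Gen 5: crossing 1x4. Involves strand 2? no. Count so far: 1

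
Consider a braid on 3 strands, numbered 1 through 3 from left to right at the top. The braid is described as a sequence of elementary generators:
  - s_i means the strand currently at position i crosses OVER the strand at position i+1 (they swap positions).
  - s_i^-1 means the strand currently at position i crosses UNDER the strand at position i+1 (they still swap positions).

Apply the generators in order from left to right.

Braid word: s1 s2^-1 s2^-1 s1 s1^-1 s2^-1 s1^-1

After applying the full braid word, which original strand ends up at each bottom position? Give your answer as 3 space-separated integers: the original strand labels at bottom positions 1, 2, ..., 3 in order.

Gen 1 (s1): strand 1 crosses over strand 2. Perm now: [2 1 3]
Gen 2 (s2^-1): strand 1 crosses under strand 3. Perm now: [2 3 1]
Gen 3 (s2^-1): strand 3 crosses under strand 1. Perm now: [2 1 3]
Gen 4 (s1): strand 2 crosses over strand 1. Perm now: [1 2 3]
Gen 5 (s1^-1): strand 1 crosses under strand 2. Perm now: [2 1 3]
Gen 6 (s2^-1): strand 1 crosses under strand 3. Perm now: [2 3 1]
Gen 7 (s1^-1): strand 2 crosses under strand 3. Perm now: [3 2 1]

Answer: 3 2 1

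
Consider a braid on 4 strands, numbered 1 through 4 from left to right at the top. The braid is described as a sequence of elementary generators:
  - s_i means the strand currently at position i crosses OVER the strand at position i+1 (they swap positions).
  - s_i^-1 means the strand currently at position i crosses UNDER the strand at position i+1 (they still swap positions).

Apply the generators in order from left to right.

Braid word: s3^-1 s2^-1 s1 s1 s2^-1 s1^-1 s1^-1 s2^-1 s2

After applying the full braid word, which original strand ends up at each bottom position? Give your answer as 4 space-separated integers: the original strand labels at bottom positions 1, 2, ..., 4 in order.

Gen 1 (s3^-1): strand 3 crosses under strand 4. Perm now: [1 2 4 3]
Gen 2 (s2^-1): strand 2 crosses under strand 4. Perm now: [1 4 2 3]
Gen 3 (s1): strand 1 crosses over strand 4. Perm now: [4 1 2 3]
Gen 4 (s1): strand 4 crosses over strand 1. Perm now: [1 4 2 3]
Gen 5 (s2^-1): strand 4 crosses under strand 2. Perm now: [1 2 4 3]
Gen 6 (s1^-1): strand 1 crosses under strand 2. Perm now: [2 1 4 3]
Gen 7 (s1^-1): strand 2 crosses under strand 1. Perm now: [1 2 4 3]
Gen 8 (s2^-1): strand 2 crosses under strand 4. Perm now: [1 4 2 3]
Gen 9 (s2): strand 4 crosses over strand 2. Perm now: [1 2 4 3]

Answer: 1 2 4 3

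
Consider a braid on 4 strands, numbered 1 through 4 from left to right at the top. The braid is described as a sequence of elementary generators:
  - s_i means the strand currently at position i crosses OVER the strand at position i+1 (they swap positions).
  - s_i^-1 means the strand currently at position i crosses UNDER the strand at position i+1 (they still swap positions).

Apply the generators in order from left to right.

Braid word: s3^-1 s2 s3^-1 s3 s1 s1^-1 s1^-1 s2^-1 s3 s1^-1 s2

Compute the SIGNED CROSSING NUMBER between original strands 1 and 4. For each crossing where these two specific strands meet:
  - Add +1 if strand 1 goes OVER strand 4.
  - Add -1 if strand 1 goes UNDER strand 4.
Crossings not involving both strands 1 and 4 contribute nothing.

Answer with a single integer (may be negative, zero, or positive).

Gen 1: crossing 3x4. Both 1&4? no. Sum: 0
Gen 2: crossing 2x4. Both 1&4? no. Sum: 0
Gen 3: crossing 2x3. Both 1&4? no. Sum: 0
Gen 4: crossing 3x2. Both 1&4? no. Sum: 0
Gen 5: 1 over 4. Both 1&4? yes. Contrib: +1. Sum: 1
Gen 6: 4 under 1. Both 1&4? yes. Contrib: +1. Sum: 2
Gen 7: 1 under 4. Both 1&4? yes. Contrib: -1. Sum: 1
Gen 8: crossing 1x2. Both 1&4? no. Sum: 1
Gen 9: crossing 1x3. Both 1&4? no. Sum: 1
Gen 10: crossing 4x2. Both 1&4? no. Sum: 1
Gen 11: crossing 4x3. Both 1&4? no. Sum: 1

Answer: 1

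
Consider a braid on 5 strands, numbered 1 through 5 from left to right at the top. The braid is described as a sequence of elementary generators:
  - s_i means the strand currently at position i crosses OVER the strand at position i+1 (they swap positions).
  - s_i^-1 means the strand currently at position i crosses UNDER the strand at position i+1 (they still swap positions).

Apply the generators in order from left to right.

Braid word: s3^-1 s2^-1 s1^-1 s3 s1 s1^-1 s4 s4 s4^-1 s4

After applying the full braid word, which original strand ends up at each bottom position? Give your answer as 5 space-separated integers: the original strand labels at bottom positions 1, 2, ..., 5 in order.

Gen 1 (s3^-1): strand 3 crosses under strand 4. Perm now: [1 2 4 3 5]
Gen 2 (s2^-1): strand 2 crosses under strand 4. Perm now: [1 4 2 3 5]
Gen 3 (s1^-1): strand 1 crosses under strand 4. Perm now: [4 1 2 3 5]
Gen 4 (s3): strand 2 crosses over strand 3. Perm now: [4 1 3 2 5]
Gen 5 (s1): strand 4 crosses over strand 1. Perm now: [1 4 3 2 5]
Gen 6 (s1^-1): strand 1 crosses under strand 4. Perm now: [4 1 3 2 5]
Gen 7 (s4): strand 2 crosses over strand 5. Perm now: [4 1 3 5 2]
Gen 8 (s4): strand 5 crosses over strand 2. Perm now: [4 1 3 2 5]
Gen 9 (s4^-1): strand 2 crosses under strand 5. Perm now: [4 1 3 5 2]
Gen 10 (s4): strand 5 crosses over strand 2. Perm now: [4 1 3 2 5]

Answer: 4 1 3 2 5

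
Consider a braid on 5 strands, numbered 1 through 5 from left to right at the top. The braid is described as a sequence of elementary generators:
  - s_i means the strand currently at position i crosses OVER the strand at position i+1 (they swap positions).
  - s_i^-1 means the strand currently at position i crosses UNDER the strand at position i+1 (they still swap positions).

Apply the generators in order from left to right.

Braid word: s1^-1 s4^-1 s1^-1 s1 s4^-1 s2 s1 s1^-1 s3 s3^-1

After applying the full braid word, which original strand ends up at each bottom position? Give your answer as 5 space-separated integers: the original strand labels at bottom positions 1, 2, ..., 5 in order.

Answer: 2 3 1 4 5

Derivation:
Gen 1 (s1^-1): strand 1 crosses under strand 2. Perm now: [2 1 3 4 5]
Gen 2 (s4^-1): strand 4 crosses under strand 5. Perm now: [2 1 3 5 4]
Gen 3 (s1^-1): strand 2 crosses under strand 1. Perm now: [1 2 3 5 4]
Gen 4 (s1): strand 1 crosses over strand 2. Perm now: [2 1 3 5 4]
Gen 5 (s4^-1): strand 5 crosses under strand 4. Perm now: [2 1 3 4 5]
Gen 6 (s2): strand 1 crosses over strand 3. Perm now: [2 3 1 4 5]
Gen 7 (s1): strand 2 crosses over strand 3. Perm now: [3 2 1 4 5]
Gen 8 (s1^-1): strand 3 crosses under strand 2. Perm now: [2 3 1 4 5]
Gen 9 (s3): strand 1 crosses over strand 4. Perm now: [2 3 4 1 5]
Gen 10 (s3^-1): strand 4 crosses under strand 1. Perm now: [2 3 1 4 5]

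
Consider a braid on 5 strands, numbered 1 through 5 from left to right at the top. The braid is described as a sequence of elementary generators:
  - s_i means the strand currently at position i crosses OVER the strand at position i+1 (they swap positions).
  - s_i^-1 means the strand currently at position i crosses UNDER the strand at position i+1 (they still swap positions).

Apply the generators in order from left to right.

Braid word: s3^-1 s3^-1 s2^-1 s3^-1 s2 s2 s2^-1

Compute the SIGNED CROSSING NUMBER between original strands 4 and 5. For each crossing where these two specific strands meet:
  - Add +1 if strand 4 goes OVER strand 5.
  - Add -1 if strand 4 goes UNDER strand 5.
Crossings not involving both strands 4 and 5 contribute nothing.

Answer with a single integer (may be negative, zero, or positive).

Answer: 0

Derivation:
Gen 1: crossing 3x4. Both 4&5? no. Sum: 0
Gen 2: crossing 4x3. Both 4&5? no. Sum: 0
Gen 3: crossing 2x3. Both 4&5? no. Sum: 0
Gen 4: crossing 2x4. Both 4&5? no. Sum: 0
Gen 5: crossing 3x4. Both 4&5? no. Sum: 0
Gen 6: crossing 4x3. Both 4&5? no. Sum: 0
Gen 7: crossing 3x4. Both 4&5? no. Sum: 0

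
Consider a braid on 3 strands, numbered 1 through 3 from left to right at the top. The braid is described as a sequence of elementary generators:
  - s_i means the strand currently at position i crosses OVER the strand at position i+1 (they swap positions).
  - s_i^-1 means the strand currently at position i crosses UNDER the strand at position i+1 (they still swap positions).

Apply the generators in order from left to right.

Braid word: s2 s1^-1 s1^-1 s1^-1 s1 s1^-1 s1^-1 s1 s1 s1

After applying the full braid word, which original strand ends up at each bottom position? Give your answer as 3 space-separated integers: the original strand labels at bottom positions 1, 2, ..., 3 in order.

Answer: 3 1 2

Derivation:
Gen 1 (s2): strand 2 crosses over strand 3. Perm now: [1 3 2]
Gen 2 (s1^-1): strand 1 crosses under strand 3. Perm now: [3 1 2]
Gen 3 (s1^-1): strand 3 crosses under strand 1. Perm now: [1 3 2]
Gen 4 (s1^-1): strand 1 crosses under strand 3. Perm now: [3 1 2]
Gen 5 (s1): strand 3 crosses over strand 1. Perm now: [1 3 2]
Gen 6 (s1^-1): strand 1 crosses under strand 3. Perm now: [3 1 2]
Gen 7 (s1^-1): strand 3 crosses under strand 1. Perm now: [1 3 2]
Gen 8 (s1): strand 1 crosses over strand 3. Perm now: [3 1 2]
Gen 9 (s1): strand 3 crosses over strand 1. Perm now: [1 3 2]
Gen 10 (s1): strand 1 crosses over strand 3. Perm now: [3 1 2]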